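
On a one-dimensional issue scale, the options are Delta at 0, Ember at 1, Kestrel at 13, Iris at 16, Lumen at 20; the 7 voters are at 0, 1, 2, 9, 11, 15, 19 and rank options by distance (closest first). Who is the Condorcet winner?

With single-peaked preferences on a line, the Condorcet winner is the candidate closest to the median voter.
The median voter (position 9) is closest to Kestrel at 13.
Check: Kestrel vs Ember — voters closer to Kestrel: 4 of 7.

Kestrel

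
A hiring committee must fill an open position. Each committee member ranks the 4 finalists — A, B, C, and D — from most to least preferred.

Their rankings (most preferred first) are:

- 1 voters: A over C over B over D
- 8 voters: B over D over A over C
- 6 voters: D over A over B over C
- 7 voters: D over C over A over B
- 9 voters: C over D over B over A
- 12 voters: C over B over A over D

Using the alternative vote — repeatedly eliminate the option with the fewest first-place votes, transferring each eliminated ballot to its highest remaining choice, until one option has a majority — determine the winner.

C

Round 1: C 21, D 13, B 8, A 1. A has the fewest and is eliminated.
Round 2: C 22, D 13, B 8. C has a majority.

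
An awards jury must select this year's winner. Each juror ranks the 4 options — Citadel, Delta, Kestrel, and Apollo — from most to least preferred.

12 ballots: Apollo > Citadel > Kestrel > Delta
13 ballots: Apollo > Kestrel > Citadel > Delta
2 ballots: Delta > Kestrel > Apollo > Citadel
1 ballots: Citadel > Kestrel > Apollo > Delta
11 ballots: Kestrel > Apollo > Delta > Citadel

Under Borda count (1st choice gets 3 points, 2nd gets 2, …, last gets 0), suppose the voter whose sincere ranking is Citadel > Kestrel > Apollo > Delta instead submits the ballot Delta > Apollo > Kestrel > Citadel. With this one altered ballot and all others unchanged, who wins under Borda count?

Apollo

Borda totals with the altered ballot: Citadel 37, Delta 20, Kestrel 76, Apollo 101.
The winner is unchanged: still Apollo.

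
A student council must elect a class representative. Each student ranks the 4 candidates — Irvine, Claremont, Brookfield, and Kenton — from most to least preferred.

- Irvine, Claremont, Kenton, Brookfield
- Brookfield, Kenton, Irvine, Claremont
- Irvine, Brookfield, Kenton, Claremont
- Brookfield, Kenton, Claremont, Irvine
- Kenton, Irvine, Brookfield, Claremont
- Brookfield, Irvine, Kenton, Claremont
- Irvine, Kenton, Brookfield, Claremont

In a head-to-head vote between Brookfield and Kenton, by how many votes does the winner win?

Ballots ranking Brookfield above Kenton: 4.
Ballots ranking Kenton above Brookfield: 3.
Brookfield wins 4–3, a margin of 1.

1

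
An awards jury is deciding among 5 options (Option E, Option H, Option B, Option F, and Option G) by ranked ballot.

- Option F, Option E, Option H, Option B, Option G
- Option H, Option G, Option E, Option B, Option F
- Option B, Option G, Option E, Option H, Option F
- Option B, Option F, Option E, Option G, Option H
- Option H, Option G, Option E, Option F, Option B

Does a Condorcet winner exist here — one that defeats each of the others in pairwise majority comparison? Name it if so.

There is no Condorcet winner

Head-to-head results (5 voters total):
Option E vs Option H: Option E wins 3–2.
Option E vs Option B: Option E wins 3–2.
Option E vs Option F: Option E wins 3–2.
Option E vs Option G: Option G wins 3–2.
Option H vs Option B: Option H wins 3–2.
Option H vs Option F: Option H wins 3–2.
Option H vs Option G: Option H wins 3–2.
Option B vs Option F: Option B wins 3–2.
Option B vs Option G: Option B wins 3–2.
Option F vs Option G: Option G wins 3–2.
No candidate beats all others: Option E beats Option H beats Option G beats Option E, a majority cycle.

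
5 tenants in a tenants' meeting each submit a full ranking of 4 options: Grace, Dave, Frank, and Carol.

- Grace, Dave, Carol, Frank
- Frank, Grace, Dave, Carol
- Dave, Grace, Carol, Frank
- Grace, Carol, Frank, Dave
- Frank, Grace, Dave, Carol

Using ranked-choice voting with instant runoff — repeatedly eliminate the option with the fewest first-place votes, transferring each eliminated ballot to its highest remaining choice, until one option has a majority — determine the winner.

Grace

Round 1: Grace 2, Frank 2, Dave 1, Carol 0. Carol has the fewest and is eliminated.
Round 2: Grace 2, Frank 2, Dave 1. Dave has the fewest and is eliminated.
Round 3: Grace 3, Frank 2. Grace has a majority.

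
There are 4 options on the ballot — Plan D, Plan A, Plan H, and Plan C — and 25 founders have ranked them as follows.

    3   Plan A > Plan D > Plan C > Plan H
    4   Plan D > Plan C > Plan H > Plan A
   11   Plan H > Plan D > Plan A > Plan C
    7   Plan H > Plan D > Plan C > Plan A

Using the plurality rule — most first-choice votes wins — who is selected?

First-place vote totals:
  Plan D: 4
  Plan A: 3
  Plan H: 18
  Plan C: 0
Plan H has the most first-place votes.

Plan H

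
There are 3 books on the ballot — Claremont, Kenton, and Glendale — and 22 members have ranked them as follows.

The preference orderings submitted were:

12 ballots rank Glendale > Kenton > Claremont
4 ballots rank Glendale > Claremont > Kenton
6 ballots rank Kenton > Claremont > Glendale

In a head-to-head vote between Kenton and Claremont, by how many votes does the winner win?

14

Ballots ranking Kenton above Claremont: 12+6 = 18.
Ballots ranking Claremont above Kenton: 4.
Kenton wins 18–4, a margin of 14.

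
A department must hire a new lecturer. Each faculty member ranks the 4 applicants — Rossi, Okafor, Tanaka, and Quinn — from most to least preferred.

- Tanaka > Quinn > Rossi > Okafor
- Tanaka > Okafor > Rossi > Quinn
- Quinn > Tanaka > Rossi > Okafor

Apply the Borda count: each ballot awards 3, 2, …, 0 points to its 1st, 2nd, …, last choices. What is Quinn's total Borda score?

5

Borda scores:
  Rossi: 1 + 1 + 1 = 3
  Okafor: 0 + 2 + 0 = 2
  Tanaka: 3 + 3 + 2 = 8
  Quinn: 2 + 0 + 3 = 5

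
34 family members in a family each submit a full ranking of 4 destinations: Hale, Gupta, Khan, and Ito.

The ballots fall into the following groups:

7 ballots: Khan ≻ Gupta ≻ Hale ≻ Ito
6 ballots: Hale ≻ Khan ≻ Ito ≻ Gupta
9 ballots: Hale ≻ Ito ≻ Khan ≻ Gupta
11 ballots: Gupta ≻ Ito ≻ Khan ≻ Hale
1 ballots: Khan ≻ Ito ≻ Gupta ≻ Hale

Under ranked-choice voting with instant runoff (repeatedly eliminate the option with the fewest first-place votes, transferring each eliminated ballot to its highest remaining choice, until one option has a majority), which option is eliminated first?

Ito

Round 1: Hale 15, Gupta 11, Khan 8, Ito 0. Ito has the fewest and is eliminated.
Round 2: Hale 15, Gupta 11, Khan 8. Khan has the fewest and is eliminated.
Round 3: Gupta 19, Hale 15. Gupta has a majority.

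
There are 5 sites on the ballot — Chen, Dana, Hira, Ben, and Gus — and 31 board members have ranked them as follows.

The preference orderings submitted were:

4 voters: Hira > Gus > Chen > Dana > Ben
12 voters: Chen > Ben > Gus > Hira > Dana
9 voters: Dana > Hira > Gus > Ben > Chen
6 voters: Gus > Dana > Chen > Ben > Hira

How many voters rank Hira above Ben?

Ballots ranking Hira above Ben: 4+9 = 13.
Ballots ranking Ben above Hira: 12+6 = 18.
So 13 of 31 voters prefer Hira to Ben.

13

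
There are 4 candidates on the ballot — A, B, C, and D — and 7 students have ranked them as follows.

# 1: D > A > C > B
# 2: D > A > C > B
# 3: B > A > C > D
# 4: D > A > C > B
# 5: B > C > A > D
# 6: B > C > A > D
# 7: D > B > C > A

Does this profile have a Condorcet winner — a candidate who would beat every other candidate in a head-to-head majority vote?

Head-to-head results (7 voters total):
A vs B: B wins 4–3.
A vs C: A wins 4–3.
A vs D: D wins 4–3.
B vs C: B wins 4–3.
B vs D: D wins 4–3.
C vs D: D wins 4–3.
D beats each rival — A (4–3), B (4–3), C (4–3) — so D is the Condorcet winner.

Yes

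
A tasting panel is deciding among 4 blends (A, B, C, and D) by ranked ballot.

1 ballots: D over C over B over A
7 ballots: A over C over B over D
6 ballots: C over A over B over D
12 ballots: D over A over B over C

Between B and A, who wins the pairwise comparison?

Ballots ranking B above A: 1.
Ballots ranking A above B: 7+6+12 = 25.
A wins the head-to-head, 25–1.

A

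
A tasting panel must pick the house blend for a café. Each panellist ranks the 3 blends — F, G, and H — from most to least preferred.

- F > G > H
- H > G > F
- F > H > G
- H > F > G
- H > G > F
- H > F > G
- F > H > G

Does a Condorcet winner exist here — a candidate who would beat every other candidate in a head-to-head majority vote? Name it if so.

Head-to-head results (7 voters total):
F vs G: F wins 5–2.
F vs H: H wins 4–3.
G vs H: H wins 6–1.
H beats each rival — F (4–3), G (6–1) — so H is the Condorcet winner.

H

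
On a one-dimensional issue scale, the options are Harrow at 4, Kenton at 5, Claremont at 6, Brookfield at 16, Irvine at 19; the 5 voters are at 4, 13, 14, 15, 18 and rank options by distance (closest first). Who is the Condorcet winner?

Brookfield

With single-peaked preferences on a line, the Condorcet winner is the candidate closest to the median voter.
The median voter (position 14) is closest to Brookfield at 16.
Check: Brookfield vs Harrow — voters closer to Brookfield: 4 of 5.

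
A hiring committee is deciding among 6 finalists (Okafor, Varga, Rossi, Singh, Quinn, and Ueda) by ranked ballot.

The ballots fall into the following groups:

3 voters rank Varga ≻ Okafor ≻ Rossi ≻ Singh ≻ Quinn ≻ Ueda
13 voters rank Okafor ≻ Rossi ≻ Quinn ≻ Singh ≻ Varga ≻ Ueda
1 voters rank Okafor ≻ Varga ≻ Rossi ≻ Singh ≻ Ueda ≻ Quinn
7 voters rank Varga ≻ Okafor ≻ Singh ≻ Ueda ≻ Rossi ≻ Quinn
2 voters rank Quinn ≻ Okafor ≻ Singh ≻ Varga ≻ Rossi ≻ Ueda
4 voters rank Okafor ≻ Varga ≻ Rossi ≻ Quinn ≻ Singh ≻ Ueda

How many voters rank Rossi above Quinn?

28

Ballots ranking Rossi above Quinn: 3+13+1+7+4 = 28.
Ballots ranking Quinn above Rossi: 2.
So 28 of 30 voters prefer Rossi to Quinn.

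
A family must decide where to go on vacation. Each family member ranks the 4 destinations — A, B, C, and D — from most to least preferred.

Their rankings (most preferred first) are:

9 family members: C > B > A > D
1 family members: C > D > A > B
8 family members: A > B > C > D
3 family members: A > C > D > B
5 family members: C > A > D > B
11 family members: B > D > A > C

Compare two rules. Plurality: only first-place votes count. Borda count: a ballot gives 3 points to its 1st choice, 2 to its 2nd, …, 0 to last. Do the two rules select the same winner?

Plurality first-place counts: A 11, B 11, C 15, D 0 → C.
Borda totals: A 64, B 67, C 59, D 32 → B.
The two rules disagree: plurality picks C, Borda picks B.

No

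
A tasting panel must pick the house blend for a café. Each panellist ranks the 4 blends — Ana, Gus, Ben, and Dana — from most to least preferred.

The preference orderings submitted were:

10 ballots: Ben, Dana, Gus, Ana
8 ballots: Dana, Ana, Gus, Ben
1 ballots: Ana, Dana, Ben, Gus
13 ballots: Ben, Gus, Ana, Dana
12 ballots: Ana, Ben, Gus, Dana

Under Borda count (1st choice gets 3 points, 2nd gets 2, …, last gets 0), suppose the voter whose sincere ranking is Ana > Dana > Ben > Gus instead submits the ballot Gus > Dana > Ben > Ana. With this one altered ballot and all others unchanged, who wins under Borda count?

Borda totals with the altered ballot: Ana 65, Gus 59, Ben 94, Dana 46.
The winner is unchanged: still Ben.

Ben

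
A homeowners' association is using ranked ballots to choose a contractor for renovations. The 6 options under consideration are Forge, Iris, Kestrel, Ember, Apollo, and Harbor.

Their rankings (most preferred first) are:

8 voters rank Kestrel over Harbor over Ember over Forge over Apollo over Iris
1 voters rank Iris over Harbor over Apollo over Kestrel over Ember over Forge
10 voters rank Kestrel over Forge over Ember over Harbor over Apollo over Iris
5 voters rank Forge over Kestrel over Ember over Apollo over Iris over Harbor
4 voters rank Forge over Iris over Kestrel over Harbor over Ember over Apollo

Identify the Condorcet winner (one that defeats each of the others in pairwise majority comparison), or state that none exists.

Kestrel

Head-to-head results (28 voters total):
Forge vs Iris: Forge wins 27–1.
Forge vs Kestrel: Kestrel wins 19–9.
Forge vs Ember: Forge wins 19–9.
Forge vs Apollo: Forge wins 27–1.
Forge vs Harbor: Forge wins 19–9.
Iris vs Kestrel: Kestrel wins 23–5.
Iris vs Ember: Ember wins 23–5.
Iris vs Apollo: Apollo wins 23–5.
Iris vs Harbor: Harbor wins 18–10.
Kestrel vs Ember: Kestrel wins 28–0.
Kestrel vs Apollo: Kestrel wins 27–1.
Kestrel vs Harbor: Kestrel wins 27–1.
Ember vs Apollo: Ember wins 27–1.
Ember vs Harbor: Ember wins 15–13.
Apollo vs Harbor: Harbor wins 23–5.
Kestrel beats each rival — Forge (19–9), Iris (23–5), Ember (28–0), Apollo (27–1), Harbor (27–1) — so Kestrel is the Condorcet winner.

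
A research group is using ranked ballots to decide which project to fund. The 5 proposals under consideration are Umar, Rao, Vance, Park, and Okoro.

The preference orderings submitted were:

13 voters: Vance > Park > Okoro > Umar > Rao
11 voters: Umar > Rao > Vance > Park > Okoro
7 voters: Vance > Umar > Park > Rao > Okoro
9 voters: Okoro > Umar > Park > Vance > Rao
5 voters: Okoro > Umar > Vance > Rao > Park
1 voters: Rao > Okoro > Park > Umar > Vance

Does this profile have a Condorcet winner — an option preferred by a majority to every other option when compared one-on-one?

No

Head-to-head results (46 voters total):
Umar vs Rao: Umar wins 45–1.
Umar vs Vance: Umar wins 26–20.
Umar vs Park: Umar wins 32–14.
Umar vs Okoro: Okoro wins 28–18.
Rao vs Vance: Vance wins 34–12.
Rao vs Park: Park wins 29–17.
Rao vs Okoro: Okoro wins 27–19.
Vance vs Park: Vance wins 36–10.
Vance vs Okoro: Vance wins 31–15.
Park vs Okoro: Park wins 31–15.
No candidate beats all others: Umar beats Vance beats Okoro beats Umar, a majority cycle.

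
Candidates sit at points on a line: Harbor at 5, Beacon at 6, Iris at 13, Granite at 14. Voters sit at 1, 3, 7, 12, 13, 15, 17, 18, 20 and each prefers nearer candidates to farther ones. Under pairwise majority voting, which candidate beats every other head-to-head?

With single-peaked preferences on a line, the Condorcet winner is the candidate closest to the median voter.
The median voter (position 13) is closest to Iris at 13.
Check: Iris vs Harbor — voters closer to Iris: 6 of 9.

Iris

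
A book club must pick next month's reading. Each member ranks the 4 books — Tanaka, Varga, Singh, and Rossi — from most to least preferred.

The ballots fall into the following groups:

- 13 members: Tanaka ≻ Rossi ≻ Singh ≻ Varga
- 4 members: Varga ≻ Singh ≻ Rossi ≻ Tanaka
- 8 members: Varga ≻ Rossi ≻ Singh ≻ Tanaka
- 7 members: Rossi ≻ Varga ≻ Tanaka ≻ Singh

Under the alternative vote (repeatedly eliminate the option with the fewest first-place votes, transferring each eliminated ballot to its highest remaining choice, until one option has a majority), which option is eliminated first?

Singh

Round 1: Tanaka 13, Varga 12, Rossi 7, Singh 0. Singh has the fewest and is eliminated.
Round 2: Tanaka 13, Varga 12, Rossi 7. Rossi has the fewest and is eliminated.
Round 3: Varga 19, Tanaka 13. Varga has a majority.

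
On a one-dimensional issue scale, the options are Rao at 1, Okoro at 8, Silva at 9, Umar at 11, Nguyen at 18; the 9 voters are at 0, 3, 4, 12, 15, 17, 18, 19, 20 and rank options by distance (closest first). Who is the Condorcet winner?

With single-peaked preferences on a line, the Condorcet winner is the candidate closest to the median voter.
The median voter (position 15) is closest to Nguyen at 18.
Check: Nguyen vs Rao — voters closer to Nguyen: 6 of 9.

Nguyen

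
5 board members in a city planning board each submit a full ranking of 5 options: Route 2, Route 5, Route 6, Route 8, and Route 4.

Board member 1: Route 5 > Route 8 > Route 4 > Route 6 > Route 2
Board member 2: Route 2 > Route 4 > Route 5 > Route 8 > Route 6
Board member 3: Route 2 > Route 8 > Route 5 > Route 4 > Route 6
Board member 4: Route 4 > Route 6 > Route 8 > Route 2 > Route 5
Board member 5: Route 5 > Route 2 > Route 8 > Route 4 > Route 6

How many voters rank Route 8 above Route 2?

2

Ballots ranking Route 8 above Route 2: 2.
Ballots ranking Route 2 above Route 8: 3.
So 2 of 5 voters prefer Route 8 to Route 2.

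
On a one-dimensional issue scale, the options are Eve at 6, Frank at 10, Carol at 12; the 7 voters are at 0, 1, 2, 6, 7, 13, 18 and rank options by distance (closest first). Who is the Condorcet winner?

With single-peaked preferences on a line, the Condorcet winner is the candidate closest to the median voter.
The median voter (position 6) is closest to Eve at 6.
Check: Eve vs Carol — voters closer to Eve: 5 of 7.

Eve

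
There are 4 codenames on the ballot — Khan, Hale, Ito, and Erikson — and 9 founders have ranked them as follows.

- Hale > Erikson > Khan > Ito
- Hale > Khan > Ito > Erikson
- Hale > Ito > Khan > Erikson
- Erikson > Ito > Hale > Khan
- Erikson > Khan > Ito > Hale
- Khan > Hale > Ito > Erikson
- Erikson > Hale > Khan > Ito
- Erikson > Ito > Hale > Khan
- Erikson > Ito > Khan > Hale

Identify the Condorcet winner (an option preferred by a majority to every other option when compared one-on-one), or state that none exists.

Erikson

Head-to-head results (9 voters total):
Khan vs Hale: Hale wins 6–3.
Khan vs Ito: Khan wins 5–4.
Khan vs Erikson: Erikson wins 6–3.
Hale vs Ito: Hale wins 5–4.
Hale vs Erikson: Erikson wins 5–4.
Ito vs Erikson: Erikson wins 6–3.
Erikson beats each rival — Khan (6–3), Hale (5–4), Ito (6–3) — so Erikson is the Condorcet winner.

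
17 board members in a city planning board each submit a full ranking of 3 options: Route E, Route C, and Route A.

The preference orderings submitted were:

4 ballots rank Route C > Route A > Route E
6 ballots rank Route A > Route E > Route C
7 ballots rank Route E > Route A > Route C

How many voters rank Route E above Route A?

7

Ballots ranking Route E above Route A: 7.
Ballots ranking Route A above Route E: 4+6 = 10.
So 7 of 17 voters prefer Route E to Route A.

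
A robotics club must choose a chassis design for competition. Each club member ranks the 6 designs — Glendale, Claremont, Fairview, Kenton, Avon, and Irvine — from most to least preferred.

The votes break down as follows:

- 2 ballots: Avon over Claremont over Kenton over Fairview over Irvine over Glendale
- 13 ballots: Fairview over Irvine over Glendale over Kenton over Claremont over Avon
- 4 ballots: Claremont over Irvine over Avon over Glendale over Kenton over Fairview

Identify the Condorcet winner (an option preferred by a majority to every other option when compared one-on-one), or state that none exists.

Head-to-head results (19 voters total):
Glendale vs Claremont: Glendale wins 13–6.
Glendale vs Fairview: Fairview wins 15–4.
Glendale vs Kenton: Glendale wins 17–2.
Glendale vs Avon: Glendale wins 13–6.
Glendale vs Irvine: Irvine wins 19–0.
Claremont vs Fairview: Fairview wins 13–6.
Claremont vs Kenton: Kenton wins 13–6.
Claremont vs Avon: Claremont wins 17–2.
Claremont vs Irvine: Irvine wins 13–6.
Fairview vs Kenton: Fairview wins 13–6.
Fairview vs Avon: Fairview wins 13–6.
Fairview vs Irvine: Fairview wins 15–4.
Kenton vs Avon: Kenton wins 13–6.
Kenton vs Irvine: Irvine wins 17–2.
Avon vs Irvine: Irvine wins 17–2.
Fairview beats each rival — Glendale (15–4), Claremont (13–6), Kenton (13–6), Avon (13–6), Irvine (15–4) — so Fairview is the Condorcet winner.

Fairview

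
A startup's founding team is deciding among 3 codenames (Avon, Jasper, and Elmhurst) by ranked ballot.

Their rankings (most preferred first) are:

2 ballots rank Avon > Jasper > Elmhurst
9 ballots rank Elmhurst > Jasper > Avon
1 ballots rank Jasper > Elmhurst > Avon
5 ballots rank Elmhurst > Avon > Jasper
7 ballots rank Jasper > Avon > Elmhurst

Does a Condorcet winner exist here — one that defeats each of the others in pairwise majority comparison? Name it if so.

Head-to-head results (24 voters total):
Avon vs Jasper: Jasper wins 17–7.
Avon vs Elmhurst: Elmhurst wins 15–9.
Jasper vs Elmhurst: Elmhurst wins 14–10.
Elmhurst beats each rival — Avon (15–9), Jasper (14–10) — so Elmhurst is the Condorcet winner.

Elmhurst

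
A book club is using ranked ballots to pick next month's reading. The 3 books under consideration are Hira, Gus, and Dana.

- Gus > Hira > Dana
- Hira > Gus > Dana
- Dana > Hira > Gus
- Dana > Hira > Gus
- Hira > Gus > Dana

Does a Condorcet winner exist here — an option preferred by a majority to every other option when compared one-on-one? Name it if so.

Head-to-head results (5 voters total):
Hira vs Gus: Hira wins 4–1.
Hira vs Dana: Hira wins 3–2.
Gus vs Dana: Gus wins 3–2.
Hira beats each rival — Gus (4–1), Dana (3–2) — so Hira is the Condorcet winner.

Hira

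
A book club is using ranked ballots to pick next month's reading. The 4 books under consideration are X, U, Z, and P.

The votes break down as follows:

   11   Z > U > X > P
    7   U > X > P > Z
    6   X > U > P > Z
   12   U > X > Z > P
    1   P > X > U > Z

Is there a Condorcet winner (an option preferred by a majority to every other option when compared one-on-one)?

Yes

Head-to-head results (37 voters total):
X vs U: U wins 30–7.
X vs Z: X wins 26–11.
X vs P: X wins 36–1.
U vs Z: U wins 26–11.
U vs P: U wins 36–1.
Z vs P: Z wins 23–14.
U beats each rival — X (30–7), Z (26–11), P (36–1) — so U is the Condorcet winner.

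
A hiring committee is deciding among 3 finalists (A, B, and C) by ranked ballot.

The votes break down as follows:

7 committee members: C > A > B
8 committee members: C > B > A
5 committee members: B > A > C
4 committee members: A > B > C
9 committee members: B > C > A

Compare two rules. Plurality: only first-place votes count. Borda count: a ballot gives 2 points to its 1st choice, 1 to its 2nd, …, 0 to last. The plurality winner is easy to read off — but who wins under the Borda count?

B

Plurality first-place counts: A 4, B 14, C 15 → C.
Borda totals: A 20, B 40, C 39 → B.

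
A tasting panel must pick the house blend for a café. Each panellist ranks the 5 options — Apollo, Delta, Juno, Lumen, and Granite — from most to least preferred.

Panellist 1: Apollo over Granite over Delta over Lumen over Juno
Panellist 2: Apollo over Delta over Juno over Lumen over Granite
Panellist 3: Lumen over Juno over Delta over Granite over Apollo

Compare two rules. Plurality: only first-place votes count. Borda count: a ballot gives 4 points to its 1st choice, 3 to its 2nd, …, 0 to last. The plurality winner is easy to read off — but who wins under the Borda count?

Plurality first-place counts: Apollo 2, Delta 0, Juno 0, Lumen 1, Granite 0 → Apollo.
Borda totals: Apollo 8, Delta 7, Juno 5, Lumen 6, Granite 4 → Apollo.

Apollo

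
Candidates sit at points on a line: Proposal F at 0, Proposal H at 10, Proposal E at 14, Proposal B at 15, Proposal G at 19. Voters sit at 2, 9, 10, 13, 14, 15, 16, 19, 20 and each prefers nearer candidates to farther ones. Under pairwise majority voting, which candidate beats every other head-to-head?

With single-peaked preferences on a line, the Condorcet winner is the candidate closest to the median voter.
The median voter (position 14) is closest to Proposal E at 14.
Check: Proposal E vs Proposal H — voters closer to Proposal E: 6 of 9.

Proposal E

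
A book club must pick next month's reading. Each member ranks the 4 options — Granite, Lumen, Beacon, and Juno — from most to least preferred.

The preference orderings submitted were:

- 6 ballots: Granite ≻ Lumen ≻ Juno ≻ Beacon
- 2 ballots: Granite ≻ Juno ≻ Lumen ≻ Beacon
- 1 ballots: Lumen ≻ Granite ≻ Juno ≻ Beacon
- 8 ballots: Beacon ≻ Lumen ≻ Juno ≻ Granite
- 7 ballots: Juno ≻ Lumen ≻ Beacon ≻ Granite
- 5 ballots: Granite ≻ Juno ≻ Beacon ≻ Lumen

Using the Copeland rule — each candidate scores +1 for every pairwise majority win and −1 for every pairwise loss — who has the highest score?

Pairwise results:
  Granite vs Lumen: Lumen wins 16–13.
  Granite vs Beacon: Beacon wins 15–14.
  Granite vs Juno: Juno wins 15–14.
  Lumen vs Beacon: Lumen wins 16–13.
  Lumen vs Juno: Lumen wins 15–14.
  Beacon vs Juno: Juno wins 21–8.
Copeland scores (wins − losses):
  Granite: 0 − 3 = -3
  Lumen: 3 − 0 = 3
  Beacon: 1 − 2 = -1
  Juno: 2 − 1 = 1
Lumen has the best Copeland score.

Lumen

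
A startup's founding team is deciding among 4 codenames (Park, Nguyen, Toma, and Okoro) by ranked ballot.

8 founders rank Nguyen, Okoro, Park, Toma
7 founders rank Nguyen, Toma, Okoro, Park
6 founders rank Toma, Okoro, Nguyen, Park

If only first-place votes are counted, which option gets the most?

Nguyen

First-place vote totals:
  Park: 0
  Nguyen: 15
  Toma: 6
  Okoro: 0
Nguyen has the most first-place votes.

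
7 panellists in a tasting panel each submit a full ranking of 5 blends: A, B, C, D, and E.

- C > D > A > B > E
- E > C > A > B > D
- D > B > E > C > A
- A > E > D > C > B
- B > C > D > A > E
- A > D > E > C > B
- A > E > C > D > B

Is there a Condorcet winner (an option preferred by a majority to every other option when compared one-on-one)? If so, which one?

Head-to-head results (7 voters total):
A vs B: A wins 5–2.
A vs C: C wins 4–3.
A vs D: A wins 4–3.
A vs E: A wins 5–2.
B vs C: C wins 5–2.
B vs D: D wins 5–2.
B vs E: E wins 4–3.
C vs D: C wins 4–3.
C vs E: E wins 5–2.
D vs E: D wins 4–3.
No candidate beats all others: A beats E beats C beats A, a majority cycle.

None — there is no Condorcet winner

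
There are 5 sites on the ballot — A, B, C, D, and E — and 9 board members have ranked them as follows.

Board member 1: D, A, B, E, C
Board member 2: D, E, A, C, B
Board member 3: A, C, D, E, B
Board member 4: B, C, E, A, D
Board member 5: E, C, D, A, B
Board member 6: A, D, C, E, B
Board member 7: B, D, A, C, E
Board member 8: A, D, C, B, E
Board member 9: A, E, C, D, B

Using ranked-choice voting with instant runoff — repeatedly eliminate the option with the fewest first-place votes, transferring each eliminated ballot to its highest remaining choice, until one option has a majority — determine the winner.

A

Round 1: A 4, B 2, D 2, E 1, C 0. C has the fewest and is eliminated.
Round 2: A 4, B 2, D 2, E 1. E has the fewest and is eliminated.
Round 3: A 4, D 3, B 2. B has the fewest and is eliminated.
Round 4: A 5, D 4. A has a majority.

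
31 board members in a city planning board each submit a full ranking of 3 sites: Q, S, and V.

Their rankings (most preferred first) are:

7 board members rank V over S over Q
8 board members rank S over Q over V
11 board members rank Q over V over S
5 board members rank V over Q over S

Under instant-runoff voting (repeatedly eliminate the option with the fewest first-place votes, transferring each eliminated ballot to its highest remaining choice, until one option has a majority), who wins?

Q

Round 1: V 12, Q 11, S 8. S has the fewest and is eliminated.
Round 2: Q 19, V 12. Q has a majority.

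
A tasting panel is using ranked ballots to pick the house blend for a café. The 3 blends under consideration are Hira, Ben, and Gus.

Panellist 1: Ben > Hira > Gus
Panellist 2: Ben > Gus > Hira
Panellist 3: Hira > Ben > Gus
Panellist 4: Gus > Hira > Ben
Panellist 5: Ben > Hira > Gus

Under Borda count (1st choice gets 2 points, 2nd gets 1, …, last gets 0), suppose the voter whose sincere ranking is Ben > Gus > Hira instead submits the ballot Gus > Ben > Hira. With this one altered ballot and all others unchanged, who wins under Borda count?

Ben

Borda totals with the altered ballot: Hira 5, Ben 6, Gus 4.
The winner is unchanged: still Ben.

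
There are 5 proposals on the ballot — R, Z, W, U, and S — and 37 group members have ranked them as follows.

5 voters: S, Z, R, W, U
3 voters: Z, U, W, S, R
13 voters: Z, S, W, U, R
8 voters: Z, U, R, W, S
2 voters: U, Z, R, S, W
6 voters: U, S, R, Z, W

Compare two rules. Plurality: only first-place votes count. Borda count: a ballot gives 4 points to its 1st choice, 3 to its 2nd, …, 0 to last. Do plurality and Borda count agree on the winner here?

Plurality first-place counts: R 0, Z 24, W 0, U 8, S 5 → Z.
Borda totals: R 42, Z 123, W 45, U 78, S 82 → Z.
The two rules agree on Z.

Yes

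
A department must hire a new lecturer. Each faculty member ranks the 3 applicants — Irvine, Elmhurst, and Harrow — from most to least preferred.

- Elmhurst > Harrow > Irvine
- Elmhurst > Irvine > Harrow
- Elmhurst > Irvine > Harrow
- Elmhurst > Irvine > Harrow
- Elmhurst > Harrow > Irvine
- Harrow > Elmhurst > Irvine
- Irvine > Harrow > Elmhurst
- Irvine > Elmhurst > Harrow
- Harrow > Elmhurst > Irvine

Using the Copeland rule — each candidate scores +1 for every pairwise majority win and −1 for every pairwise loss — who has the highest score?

Pairwise results:
  Irvine vs Elmhurst: Elmhurst wins 7–2.
  Irvine vs Harrow: Irvine wins 5–4.
  Elmhurst vs Harrow: Elmhurst wins 6–3.
Copeland scores (wins − losses):
  Irvine: 1 − 1 = 0
  Elmhurst: 2 − 0 = 2
  Harrow: 0 − 2 = -2
Elmhurst has the best Copeland score.

Elmhurst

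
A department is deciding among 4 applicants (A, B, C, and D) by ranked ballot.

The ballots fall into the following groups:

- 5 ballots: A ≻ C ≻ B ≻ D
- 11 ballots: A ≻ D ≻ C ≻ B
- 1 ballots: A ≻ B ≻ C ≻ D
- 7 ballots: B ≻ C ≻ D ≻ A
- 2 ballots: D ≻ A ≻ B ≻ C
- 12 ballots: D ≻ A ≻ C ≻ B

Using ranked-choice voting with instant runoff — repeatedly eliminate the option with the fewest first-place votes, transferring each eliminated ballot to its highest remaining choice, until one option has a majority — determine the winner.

Round 1: A 17, D 14, B 7, C 0. C has the fewest and is eliminated.
Round 2: A 17, D 14, B 7. B has the fewest and is eliminated.
Round 3: D 21, A 17. D has a majority.

D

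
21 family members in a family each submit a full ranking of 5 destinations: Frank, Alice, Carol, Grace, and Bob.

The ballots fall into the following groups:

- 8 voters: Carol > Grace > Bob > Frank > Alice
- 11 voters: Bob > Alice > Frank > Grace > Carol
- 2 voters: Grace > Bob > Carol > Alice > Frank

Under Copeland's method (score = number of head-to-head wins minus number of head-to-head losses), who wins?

Bob

Pairwise results:
  Frank vs Alice: Alice wins 13–8.
  Frank vs Carol: Frank wins 11–10.
  Frank vs Grace: Frank wins 11–10.
  Frank vs Bob: Bob wins 21–0.
  Alice vs Carol: Alice wins 11–10.
  Alice vs Grace: Alice wins 11–10.
  Alice vs Bob: Bob wins 21–0.
  Carol vs Grace: Grace wins 13–8.
  Carol vs Bob: Bob wins 13–8.
  Grace vs Bob: Bob wins 11–10.
Copeland scores (wins − losses):
  Frank: 2 − 2 = 0
  Alice: 3 − 1 = 2
  Carol: 0 − 4 = -4
  Grace: 1 − 3 = -2
  Bob: 4 − 0 = 4
Bob has the best Copeland score.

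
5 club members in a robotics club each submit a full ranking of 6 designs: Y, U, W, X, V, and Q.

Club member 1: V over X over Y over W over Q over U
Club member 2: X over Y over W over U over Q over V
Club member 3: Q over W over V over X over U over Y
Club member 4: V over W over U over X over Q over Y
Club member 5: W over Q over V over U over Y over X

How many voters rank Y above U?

2

Ballots ranking Y above U: 2.
Ballots ranking U above Y: 3.
So 2 of 5 voters prefer Y to U.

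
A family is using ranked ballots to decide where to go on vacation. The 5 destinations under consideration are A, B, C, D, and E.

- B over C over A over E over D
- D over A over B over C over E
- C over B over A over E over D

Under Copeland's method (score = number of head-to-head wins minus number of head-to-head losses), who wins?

B

Pairwise results:
  A vs B: B wins 2–1.
  A vs C: C wins 2–1.
  A vs D: A wins 2–1.
  A vs E: A wins 3–0.
  B vs C: B wins 2–1.
  B vs D: B wins 2–1.
  B vs E: B wins 3–0.
  C vs D: C wins 2–1.
  C vs E: C wins 3–0.
  D vs E: E wins 2–1.
Copeland scores (wins − losses):
  A: 2 − 2 = 0
  B: 4 − 0 = 4
  C: 3 − 1 = 2
  D: 0 − 4 = -4
  E: 1 − 3 = -2
B has the best Copeland score.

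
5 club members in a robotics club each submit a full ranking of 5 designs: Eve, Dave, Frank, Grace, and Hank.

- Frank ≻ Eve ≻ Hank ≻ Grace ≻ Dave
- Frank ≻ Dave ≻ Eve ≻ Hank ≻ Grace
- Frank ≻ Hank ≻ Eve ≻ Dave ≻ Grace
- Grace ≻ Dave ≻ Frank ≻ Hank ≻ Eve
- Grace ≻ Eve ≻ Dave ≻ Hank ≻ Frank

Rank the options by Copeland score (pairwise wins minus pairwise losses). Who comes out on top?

Frank

Pairwise results:
  Eve vs Dave: Eve wins 3–2.
  Eve vs Frank: Frank wins 4–1.
  Eve vs Grace: Eve wins 3–2.
  Eve vs Hank: Eve wins 3–2.
  Dave vs Frank: Frank wins 3–2.
  Dave vs Grace: Grace wins 3–2.
  Dave vs Hank: Dave wins 3–2.
  Frank vs Grace: Frank wins 3–2.
  Frank vs Hank: Frank wins 4–1.
  Grace vs Hank: Hank wins 3–2.
Copeland scores (wins − losses):
  Eve: 3 − 1 = 2
  Dave: 1 − 3 = -2
  Frank: 4 − 0 = 4
  Grace: 1 − 3 = -2
  Hank: 1 − 3 = -2
Frank has the best Copeland score.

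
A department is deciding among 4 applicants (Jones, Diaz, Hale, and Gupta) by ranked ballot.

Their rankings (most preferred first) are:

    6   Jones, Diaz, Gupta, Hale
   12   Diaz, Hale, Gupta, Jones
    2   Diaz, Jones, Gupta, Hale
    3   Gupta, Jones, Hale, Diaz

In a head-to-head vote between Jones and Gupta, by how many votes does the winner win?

7

Ballots ranking Jones above Gupta: 6+2 = 8.
Ballots ranking Gupta above Jones: 12+3 = 15.
Gupta wins 15–8, a margin of 7.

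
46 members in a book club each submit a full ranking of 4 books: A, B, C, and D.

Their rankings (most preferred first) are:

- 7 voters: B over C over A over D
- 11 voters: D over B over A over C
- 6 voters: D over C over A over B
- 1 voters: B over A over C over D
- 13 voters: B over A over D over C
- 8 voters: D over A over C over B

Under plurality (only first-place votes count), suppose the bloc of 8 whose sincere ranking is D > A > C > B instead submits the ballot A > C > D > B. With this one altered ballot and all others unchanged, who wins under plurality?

B

First-place totals with the altered ballot: A 8, B 21, C 0, D 17.
The switch changes the winner from D to B.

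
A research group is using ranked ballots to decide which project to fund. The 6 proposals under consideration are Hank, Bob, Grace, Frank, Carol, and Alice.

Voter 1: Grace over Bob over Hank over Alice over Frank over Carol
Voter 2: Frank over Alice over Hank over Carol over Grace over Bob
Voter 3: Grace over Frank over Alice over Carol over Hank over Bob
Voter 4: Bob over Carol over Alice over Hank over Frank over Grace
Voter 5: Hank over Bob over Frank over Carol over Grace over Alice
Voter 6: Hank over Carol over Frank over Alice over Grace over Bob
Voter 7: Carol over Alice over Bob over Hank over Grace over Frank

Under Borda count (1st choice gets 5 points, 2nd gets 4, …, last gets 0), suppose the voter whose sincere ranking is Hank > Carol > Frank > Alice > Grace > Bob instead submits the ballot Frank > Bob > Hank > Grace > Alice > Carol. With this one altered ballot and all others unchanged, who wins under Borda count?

Borda totals with the altered ballot: Hank 19, Bob 20, Grace 15, Frank 19, Carol 15, Alice 17.
The switch changes the winner from Hank to Bob.

Bob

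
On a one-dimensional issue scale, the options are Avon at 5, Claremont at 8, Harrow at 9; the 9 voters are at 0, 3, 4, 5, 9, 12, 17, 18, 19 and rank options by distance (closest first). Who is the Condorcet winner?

With single-peaked preferences on a line, the Condorcet winner is the candidate closest to the median voter.
The median voter (position 9) is closest to Harrow at 9.
Check: Harrow vs Claremont — voters closer to Harrow: 5 of 9.

Harrow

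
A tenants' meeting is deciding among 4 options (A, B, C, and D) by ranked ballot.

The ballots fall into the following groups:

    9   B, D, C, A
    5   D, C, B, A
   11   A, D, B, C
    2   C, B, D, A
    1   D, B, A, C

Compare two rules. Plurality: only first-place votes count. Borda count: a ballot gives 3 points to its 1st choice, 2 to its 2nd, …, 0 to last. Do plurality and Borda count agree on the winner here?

Plurality first-place counts: A 11, B 9, C 2, D 6 → A.
Borda totals: A 34, B 49, C 25, D 60 → D.
The two rules disagree: plurality picks A, Borda picks D.

No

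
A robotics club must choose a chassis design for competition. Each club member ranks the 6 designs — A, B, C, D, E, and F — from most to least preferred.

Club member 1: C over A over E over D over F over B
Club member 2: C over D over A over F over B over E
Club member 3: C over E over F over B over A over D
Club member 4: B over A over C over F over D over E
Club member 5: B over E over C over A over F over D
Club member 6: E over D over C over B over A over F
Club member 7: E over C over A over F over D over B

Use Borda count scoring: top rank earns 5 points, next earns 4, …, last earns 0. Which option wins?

C

Borda scores:
  A: 4 + 3 + 1 + 4 + 2 + 1 + 3 = 18
  B: 0 + 1 + 2 + 5 + 5 + 2 + 0 = 15
  C: 5 + 5 + 5 + 3 + 3 + 3 + 4 = 28
  D: 2 + 4 + 0 + 1 + 0 + 4 + 1 = 12
  E: 3 + 0 + 4 + 0 + 4 + 5 + 5 = 21
  F: 1 + 2 + 3 + 2 + 1 + 0 + 2 = 11
C has the highest total.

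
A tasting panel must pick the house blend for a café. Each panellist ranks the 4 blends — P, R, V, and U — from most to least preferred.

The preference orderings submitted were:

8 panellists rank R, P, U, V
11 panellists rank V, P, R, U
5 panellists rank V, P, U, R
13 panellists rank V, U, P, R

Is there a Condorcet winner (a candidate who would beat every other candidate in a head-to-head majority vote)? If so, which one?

V

Head-to-head results (37 voters total):
P vs R: P wins 29–8.
P vs V: V wins 29–8.
P vs U: P wins 24–13.
R vs V: V wins 29–8.
R vs U: R wins 19–18.
V vs U: V wins 29–8.
V beats each rival — P (29–8), R (29–8), U (29–8) — so V is the Condorcet winner.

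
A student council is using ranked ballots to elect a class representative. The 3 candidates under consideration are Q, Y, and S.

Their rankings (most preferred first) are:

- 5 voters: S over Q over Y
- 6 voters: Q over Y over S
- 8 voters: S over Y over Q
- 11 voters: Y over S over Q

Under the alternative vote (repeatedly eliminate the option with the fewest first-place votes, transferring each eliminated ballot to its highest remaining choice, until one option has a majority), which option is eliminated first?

Q

Round 1: S 13, Y 11, Q 6. Q has the fewest and is eliminated.
Round 2: Y 17, S 13. Y has a majority.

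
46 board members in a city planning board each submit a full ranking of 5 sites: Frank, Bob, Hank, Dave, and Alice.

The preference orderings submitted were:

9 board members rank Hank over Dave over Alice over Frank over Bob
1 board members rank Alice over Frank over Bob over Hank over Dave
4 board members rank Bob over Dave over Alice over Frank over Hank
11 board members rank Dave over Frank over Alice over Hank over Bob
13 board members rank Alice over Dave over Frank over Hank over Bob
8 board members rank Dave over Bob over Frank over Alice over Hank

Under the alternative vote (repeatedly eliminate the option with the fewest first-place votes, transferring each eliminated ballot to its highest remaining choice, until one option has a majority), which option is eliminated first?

Frank

Round 1: Dave 19, Alice 14, Hank 9, Bob 4, Frank 0. Frank has the fewest and is eliminated.
Round 2: Dave 19, Alice 14, Hank 9, Bob 4. Bob has the fewest and is eliminated.
Round 3: Dave 23, Alice 14, Hank 9. Hank has the fewest and is eliminated.
Round 4: Dave 32, Alice 14. Dave has a majority.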